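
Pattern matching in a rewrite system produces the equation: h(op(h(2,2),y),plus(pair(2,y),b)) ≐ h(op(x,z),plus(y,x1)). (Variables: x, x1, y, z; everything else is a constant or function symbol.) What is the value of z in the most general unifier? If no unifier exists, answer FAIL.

Decompose h/2: op(h(2,2),y) ≐ op(x,z),  plus(pair(2,y),b) ≐ plus(y,x1).
Decompose op/2: h(2,2) ≐ x,  y ≐ z.
Bind x := h(2,2); no other remaining equation mentions x.
Bind y := z; substituting into the remaining equation gives: plus(pair(2,z),b) ≐ plus(z,x1).
Decompose plus/2: pair(2,z) ≐ z,  b ≐ x1.
Occurs check fails: z occurs in pair(2,z); the equation z ≐ pair(2,z) has no finite solution.

FAIL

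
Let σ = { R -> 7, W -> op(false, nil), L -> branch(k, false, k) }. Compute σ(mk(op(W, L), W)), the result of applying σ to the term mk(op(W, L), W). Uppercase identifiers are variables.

mk(op(op(false, nil), branch(k, false, k)), op(false, nil))

Replace each occurrence of W with op(false, nil).
Replace each occurrence of L with branch(k, false, k).
Result: mk(op(op(false, nil), branch(k, false, k)), op(false, nil)).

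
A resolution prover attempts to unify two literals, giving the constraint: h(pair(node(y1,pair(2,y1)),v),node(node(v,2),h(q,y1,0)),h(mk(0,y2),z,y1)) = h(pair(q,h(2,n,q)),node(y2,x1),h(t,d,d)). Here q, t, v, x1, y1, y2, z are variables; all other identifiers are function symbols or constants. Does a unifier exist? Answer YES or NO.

YES

Decompose h/3: pair(node(y1,pair(2,y1)),v) = pair(q,h(2,n,q)),  node(node(v,2),h(q,y1,0)) = node(y2,x1),  h(mk(0,y2),z,y1) = h(t,d,d).
Decompose pair/2: node(y1,pair(2,y1)) = q,  v = h(2,n,q).
Bind q := node(y1,pair(2,y1)); substituting into the 2 remaining equations that mention q gives: v = h(2,n,node(y1,pair(2,y1))),  node(node(v,2),h(node(y1,pair(2,y1)),y1,0)) = node(y2,x1).
Bind v := h(2,n,node(y1,pair(2,y1))); substituting into the one remaining equation that mentions v gives: node(node(h(2,n,node(y1,pair(2,y1))),2),h(node(y1,pair(2,y1)),y1,0)) = node(y2,x1).
Decompose node/2: node(h(2,n,node(y1,pair(2,y1))),2) = y2,  h(node(y1,pair(2,y1)),y1,0) = x1.
Bind y2 := node(h(2,n,node(y1,pair(2,y1))),2); substituting into the one remaining equation that mentions y2 gives: h(mk(0,node(h(2,n,node(y1,pair(2,y1))),2)),z,y1) = h(t,d,d).
Bind x1 := h(node(y1,pair(2,y1)),y1,0); no other remaining equation mentions x1.
Decompose h/3: mk(0,node(h(2,n,node(y1,pair(2,y1))),2)) = t,  z = d,  y1 = d.
Bind t := mk(0,node(h(2,n,node(y1,pair(2,y1))),2)); no other remaining equation mentions t.
Bind z := d; no other remaining equation mentions z.
Bind y1 := d. Substituting into the earlier bindings gives q := node(d,pair(2,d)), v := h(2,n,node(d,pair(2,d))), y2 := node(h(2,n,node(d,pair(2,d))),2), x1 := h(node(d,pair(2,d)),d,0), t := mk(0,node(h(2,n,node(d,pair(2,d))),2)).
No equations remain and no clash or occurs-check failure arose, so a unifier exists.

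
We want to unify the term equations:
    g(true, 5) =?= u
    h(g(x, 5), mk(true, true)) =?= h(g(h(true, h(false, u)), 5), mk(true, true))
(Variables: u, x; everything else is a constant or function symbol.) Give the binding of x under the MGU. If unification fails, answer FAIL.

Bind u := g(true, 5); substituting into the remaining equation gives: h(g(x, 5), mk(true, true)) =?= h(g(h(true, h(false, g(true, 5))), 5), mk(true, true)).
Decompose h/2: g(x, 5) =?= g(h(true, h(false, g(true, 5))), 5),  mk(true, true) =?= mk(true, true).
Decompose g/2: x =?= h(true, h(false, g(true, 5))),  5 =?= 5.
Bind x := h(true, h(false, g(true, 5))); no other remaining equation mentions x.
Delete trivial equation 5 =?= 5.
Delete trivial equation mk(true, true) =?= mk(true, true).
MGU = { u -> g(true, 5), x -> h(true, h(false, g(true, 5))) }, so x -> h(true, h(false, g(true, 5))).

h(true, h(false, g(true, 5)))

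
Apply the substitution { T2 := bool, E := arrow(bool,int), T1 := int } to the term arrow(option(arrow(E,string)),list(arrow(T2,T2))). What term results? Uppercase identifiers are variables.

Replace each occurrence of T2 with bool.
Replace each occurrence of E with arrow(bool,int).
Result: arrow(option(arrow(arrow(bool,int),string)),list(arrow(bool,bool))).

arrow(option(arrow(arrow(bool,int),string)),list(arrow(bool,bool)))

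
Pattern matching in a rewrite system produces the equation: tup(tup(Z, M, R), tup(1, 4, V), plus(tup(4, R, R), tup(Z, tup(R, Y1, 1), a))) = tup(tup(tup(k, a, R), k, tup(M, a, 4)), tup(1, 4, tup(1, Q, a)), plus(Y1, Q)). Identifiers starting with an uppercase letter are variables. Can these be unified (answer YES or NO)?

YES

Decompose tup/3: tup(Z, M, R) = tup(tup(k, a, R), k, tup(M, a, 4)),  tup(1, 4, V) = tup(1, 4, tup(1, Q, a)),  plus(tup(4, R, R), tup(Z, tup(R, Y1, 1), a)) = plus(Y1, Q).
Decompose tup/3: Z = tup(k, a, R),  M = k,  R = tup(M, a, 4).
Bind Z := tup(k, a, R); substituting into the one remaining equation that mentions Z gives: plus(tup(4, R, R), tup(tup(k, a, R), tup(R, Y1, 1), a)) = plus(Y1, Q).
Bind M := k; substituting into the one remaining equation that mentions M gives: R = tup(k, a, 4).
Bind R := tup(k, a, 4); substituting into the one remaining equation that mentions R gives: plus(tup(4, tup(k, a, 4), tup(k, a, 4)), tup(tup(k, a, tup(k, a, 4)), tup(tup(k, a, 4), Y1, 1), a)) = plus(Y1, Q). Substituting into the earlier binding gives Z := tup(k, a, tup(k, a, 4)).
Decompose tup/3: 1 = 1,  4 = 4,  V = tup(1, Q, a).
Delete trivial equation 1 = 1.
Delete trivial equation 4 = 4.
Bind V := tup(1, Q, a); no other remaining equation mentions V.
Decompose plus/2: tup(4, tup(k, a, 4), tup(k, a, 4)) = Y1,  tup(tup(k, a, tup(k, a, 4)), tup(tup(k, a, 4), Y1, 1), a) = Q.
Bind Y1 := tup(4, tup(k, a, 4), tup(k, a, 4)); substituting into the remaining equation gives: tup(tup(k, a, tup(k, a, 4)), tup(tup(k, a, 4), tup(4, tup(k, a, 4), tup(k, a, 4)), 1), a) = Q.
Bind Q := tup(tup(k, a, tup(k, a, 4)), tup(tup(k, a, 4), tup(4, tup(k, a, 4), tup(k, a, 4)), 1), a). Substituting into the earlier binding gives V := tup(1, tup(tup(k, a, tup(k, a, 4)), tup(tup(k, a, 4), tup(4, tup(k, a, 4), tup(k, a, 4)), 1), a), a).
No equations remain and no clash or occurs-check failure arose, so a unifier exists.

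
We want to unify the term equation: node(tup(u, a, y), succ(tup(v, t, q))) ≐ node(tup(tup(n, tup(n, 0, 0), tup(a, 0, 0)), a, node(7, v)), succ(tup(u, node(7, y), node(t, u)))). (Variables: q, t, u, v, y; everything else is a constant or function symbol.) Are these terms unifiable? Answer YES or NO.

YES

Decompose node/2: tup(u, a, y) ≐ tup(tup(n, tup(n, 0, 0), tup(a, 0, 0)), a, node(7, v)),  succ(tup(v, t, q)) ≐ succ(tup(u, node(7, y), node(t, u))).
Decompose tup/3: u ≐ tup(n, tup(n, 0, 0), tup(a, 0, 0)),  a ≐ a,  y ≐ node(7, v).
Bind u := tup(n, tup(n, 0, 0), tup(a, 0, 0)); substituting into the one remaining equation that mentions u gives: succ(tup(v, t, q)) ≐ succ(tup(tup(n, tup(n, 0, 0), tup(a, 0, 0)), node(7, y), node(t, tup(n, tup(n, 0, 0), tup(a, 0, 0))))).
Delete trivial equation a ≐ a.
Bind y := node(7, v); substituting into the remaining equation gives: succ(tup(v, t, q)) ≐ succ(tup(tup(n, tup(n, 0, 0), tup(a, 0, 0)), node(7, node(7, v)), node(t, tup(n, tup(n, 0, 0), tup(a, 0, 0))))).
Decompose succ/1: tup(v, t, q) ≐ tup(tup(n, tup(n, 0, 0), tup(a, 0, 0)), node(7, node(7, v)), node(t, tup(n, tup(n, 0, 0), tup(a, 0, 0)))).
Decompose tup/3: v ≐ tup(n, tup(n, 0, 0), tup(a, 0, 0)),  t ≐ node(7, node(7, v)),  q ≐ node(t, tup(n, tup(n, 0, 0), tup(a, 0, 0))).
Bind v := tup(n, tup(n, 0, 0), tup(a, 0, 0)); substituting into the one remaining equation that mentions v gives: t ≐ node(7, node(7, tup(n, tup(n, 0, 0), tup(a, 0, 0)))). Substituting into the earlier binding gives y := node(7, tup(n, tup(n, 0, 0), tup(a, 0, 0))).
Bind t := node(7, node(7, tup(n, tup(n, 0, 0), tup(a, 0, 0)))); substituting into the remaining equation gives: q ≐ node(node(7, node(7, tup(n, tup(n, 0, 0), tup(a, 0, 0)))), tup(n, tup(n, 0, 0), tup(a, 0, 0))).
Bind q := node(node(7, node(7, tup(n, tup(n, 0, 0), tup(a, 0, 0)))), tup(n, tup(n, 0, 0), tup(a, 0, 0))).
No equations remain and no clash or occurs-check failure arose, so a unifier exists.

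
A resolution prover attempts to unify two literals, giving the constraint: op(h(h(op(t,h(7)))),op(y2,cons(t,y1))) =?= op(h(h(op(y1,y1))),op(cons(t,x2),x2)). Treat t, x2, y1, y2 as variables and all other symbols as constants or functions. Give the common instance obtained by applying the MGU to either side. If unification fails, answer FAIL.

op(h(h(op(h(7),h(7)))),op(cons(h(7),cons(h(7),h(7))),cons(h(7),h(7))))

Decompose op/2: h(h(op(t,h(7)))) =?= h(h(op(y1,y1))),  op(y2,cons(t,y1)) =?= op(cons(t,x2),x2).
Decompose h/1: h(op(t,h(7))) =?= h(op(y1,y1)).
Decompose h/1: op(t,h(7)) =?= op(y1,y1).
Decompose op/2: t =?= y1,  h(7) =?= y1.
Bind t := y1; substituting into the one remaining equation that mentions t gives: op(y2,cons(y1,y1)) =?= op(cons(y1,x2),x2).
Bind y1 := h(7); substituting into the remaining equation gives: op(y2,cons(h(7),h(7))) =?= op(cons(h(7),x2),x2). Substituting into the earlier binding gives t := h(7).
Decompose op/2: y2 =?= cons(h(7),x2),  cons(h(7),h(7)) =?= x2.
Bind y2 := cons(h(7),x2); no other remaining equation mentions y2.
Bind x2 := cons(h(7),h(7)). Substituting into the earlier binding gives y2 := cons(h(7),cons(h(7),h(7))).
Applying the MGU to either side gives op(h(h(op(h(7),h(7)))),op(cons(h(7),cons(h(7),h(7))),cons(h(7),h(7)))).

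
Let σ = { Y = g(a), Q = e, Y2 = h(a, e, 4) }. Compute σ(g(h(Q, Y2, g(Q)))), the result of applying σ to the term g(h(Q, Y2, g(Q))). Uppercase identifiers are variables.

Replace each occurrence of Q with e.
Replace each occurrence of Y2 with h(a, e, 4).
Result: g(h(e, h(a, e, 4), g(e))).

g(h(e, h(a, e, 4), g(e)))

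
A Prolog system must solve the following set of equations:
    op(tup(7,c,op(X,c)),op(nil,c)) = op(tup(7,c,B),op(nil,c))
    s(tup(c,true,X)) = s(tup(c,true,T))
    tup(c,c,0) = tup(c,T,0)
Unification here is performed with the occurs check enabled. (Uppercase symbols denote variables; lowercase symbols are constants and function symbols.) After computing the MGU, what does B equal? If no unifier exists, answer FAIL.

Decompose op/2: tup(7,c,op(X,c)) = tup(7,c,B),  op(nil,c) = op(nil,c).
Decompose tup/3: 7 = 7,  c = c,  op(X,c) = B.
Delete trivial equation 7 = 7.
Delete trivial equation c = c.
Bind B := op(X,c); no other remaining equation mentions B.
Delete trivial equation op(nil,c) = op(nil,c).
Decompose s/1: tup(c,true,X) = tup(c,true,T).
Decompose tup/3: c = c,  true = true,  X = T.
Delete trivial equation c = c.
Delete trivial equation true = true.
Bind X := T; no other remaining equation mentions X. Substituting into the earlier binding gives B := op(T,c).
Decompose tup/3: c = c,  c = T,  0 = 0.
Delete trivial equation c = c.
Bind T := c; no other remaining equation mentions T. Substituting into the earlier bindings gives B := op(c,c), X := c.
Delete trivial equation 0 = 0.
MGU = { B = op(c,c), X = c, T = c }, so B = op(c,c).

op(c,c)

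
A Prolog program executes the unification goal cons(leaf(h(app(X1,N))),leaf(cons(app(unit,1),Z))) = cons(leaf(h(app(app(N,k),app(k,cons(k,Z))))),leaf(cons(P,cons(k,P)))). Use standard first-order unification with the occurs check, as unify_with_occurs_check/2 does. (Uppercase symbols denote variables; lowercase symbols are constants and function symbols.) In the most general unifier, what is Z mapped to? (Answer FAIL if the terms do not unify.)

cons(k,app(unit,1))

Decompose cons/2: leaf(h(app(X1,N))) = leaf(h(app(app(N,k),app(k,cons(k,Z))))),  leaf(cons(app(unit,1),Z)) = leaf(cons(P,cons(k,P))).
Decompose leaf/1: h(app(X1,N)) = h(app(app(N,k),app(k,cons(k,Z)))).
Decompose h/1: app(X1,N) = app(app(N,k),app(k,cons(k,Z))).
Decompose app/2: X1 = app(N,k),  N = app(k,cons(k,Z)).
Bind X1 := app(N,k); no other remaining equation mentions X1.
Bind N := app(k,cons(k,Z)); no other remaining equation mentions N. Substituting into the earlier binding gives X1 := app(app(k,cons(k,Z)),k).
Decompose leaf/1: cons(app(unit,1),Z) = cons(P,cons(k,P)).
Decompose cons/2: app(unit,1) = P,  Z = cons(k,P).
Bind P := app(unit,1); substituting into the remaining equation gives: Z = cons(k,app(unit,1)).
Bind Z := cons(k,app(unit,1)). Substituting into the earlier bindings gives X1 := app(app(k,cons(k,cons(k,app(unit,1)))),k), N := app(k,cons(k,cons(k,app(unit,1)))).
MGU = { X1 = app(app(k,cons(k,cons(k,app(unit,1)))),k), N = app(k,cons(k,cons(k,app(unit,1)))), P = app(unit,1), Z = cons(k,app(unit,1)) }, so Z = cons(k,app(unit,1)).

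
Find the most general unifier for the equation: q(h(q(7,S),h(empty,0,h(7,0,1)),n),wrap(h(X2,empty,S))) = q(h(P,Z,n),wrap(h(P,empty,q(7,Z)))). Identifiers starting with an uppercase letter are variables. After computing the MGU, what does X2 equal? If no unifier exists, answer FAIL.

q(7,q(7,h(empty,0,h(7,0,1))))

Decompose q/2: h(q(7,S),h(empty,0,h(7,0,1)),n) = h(P,Z,n),  wrap(h(X2,empty,S)) = wrap(h(P,empty,q(7,Z))).
Decompose h/3: q(7,S) = P,  h(empty,0,h(7,0,1)) = Z,  n = n.
Bind P := q(7,S); substituting into the one remaining equation that mentions P gives: wrap(h(X2,empty,S)) = wrap(h(q(7,S),empty,q(7,Z))).
Bind Z := h(empty,0,h(7,0,1)); substituting into the one remaining equation that mentions Z gives: wrap(h(X2,empty,S)) = wrap(h(q(7,S),empty,q(7,h(empty,0,h(7,0,1))))).
Delete trivial equation n = n.
Decompose wrap/1: h(X2,empty,S) = h(q(7,S),empty,q(7,h(empty,0,h(7,0,1)))).
Decompose h/3: X2 = q(7,S),  empty = empty,  S = q(7,h(empty,0,h(7,0,1))).
Bind X2 := q(7,S); no other remaining equation mentions X2.
Delete trivial equation empty = empty.
Bind S := q(7,h(empty,0,h(7,0,1))). Substituting into the earlier bindings gives P := q(7,q(7,h(empty,0,h(7,0,1)))), X2 := q(7,q(7,h(empty,0,h(7,0,1)))).
MGU = { P := q(7,q(7,h(empty,0,h(7,0,1)))), Z := h(empty,0,h(7,0,1)), X2 := q(7,q(7,h(empty,0,h(7,0,1)))), S := q(7,h(empty,0,h(7,0,1))) }, so X2 := q(7,q(7,h(empty,0,h(7,0,1)))).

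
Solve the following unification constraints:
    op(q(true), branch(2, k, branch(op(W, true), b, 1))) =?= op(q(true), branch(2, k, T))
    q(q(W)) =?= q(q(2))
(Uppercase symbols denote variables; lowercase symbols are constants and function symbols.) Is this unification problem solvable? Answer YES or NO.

Decompose op/2: q(true) =?= q(true),  branch(2, k, branch(op(W, true), b, 1)) =?= branch(2, k, T).
Delete trivial equation q(true) =?= q(true).
Decompose branch/3: 2 =?= 2,  k =?= k,  branch(op(W, true), b, 1) =?= T.
Delete trivial equation 2 =?= 2.
Delete trivial equation k =?= k.
Bind T := branch(op(W, true), b, 1); no other remaining equation mentions T.
Decompose q/1: q(W) =?= q(2).
Decompose q/1: W =?= 2.
Bind W := 2. Substituting into the earlier binding gives T := branch(op(2, true), b, 1).
No equations remain and no clash or occurs-check failure arose, so a unifier exists.

YES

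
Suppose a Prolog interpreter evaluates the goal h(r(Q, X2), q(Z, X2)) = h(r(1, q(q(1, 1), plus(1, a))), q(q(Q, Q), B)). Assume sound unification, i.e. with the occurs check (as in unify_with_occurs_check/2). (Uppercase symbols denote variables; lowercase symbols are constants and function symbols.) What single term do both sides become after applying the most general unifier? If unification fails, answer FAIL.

Decompose h/2: r(Q, X2) = r(1, q(q(1, 1), plus(1, a))),  q(Z, X2) = q(q(Q, Q), B).
Decompose r/2: Q = 1,  X2 = q(q(1, 1), plus(1, a)).
Bind Q := 1; substituting into the one remaining equation that mentions Q gives: q(Z, X2) = q(q(1, 1), B).
Bind X2 := q(q(1, 1), plus(1, a)); substituting into the remaining equation gives: q(Z, q(q(1, 1), plus(1, a))) = q(q(1, 1), B).
Decompose q/2: Z = q(1, 1),  q(q(1, 1), plus(1, a)) = B.
Bind Z := q(1, 1); no other remaining equation mentions Z.
Bind B := q(q(1, 1), plus(1, a)).
Applying the MGU to either side gives h(r(1, q(q(1, 1), plus(1, a))), q(q(1, 1), q(q(1, 1), plus(1, a)))).

h(r(1, q(q(1, 1), plus(1, a))), q(q(1, 1), q(q(1, 1), plus(1, a))))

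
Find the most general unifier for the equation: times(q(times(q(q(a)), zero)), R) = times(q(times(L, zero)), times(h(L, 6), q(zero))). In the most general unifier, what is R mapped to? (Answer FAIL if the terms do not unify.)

Decompose times/2: q(times(q(q(a)), zero)) = q(times(L, zero)),  R = times(h(L, 6), q(zero)).
Decompose q/1: times(q(q(a)), zero) = times(L, zero).
Decompose times/2: q(q(a)) = L,  zero = zero.
Bind L := q(q(a)); substituting into the one remaining equation that mentions L gives: R = times(h(q(q(a)), 6), q(zero)).
Delete trivial equation zero = zero.
Bind R := times(h(q(q(a)), 6), q(zero)).
MGU = { L := q(q(a)), R := times(h(q(q(a)), 6), q(zero)) }, so R := times(h(q(q(a)), 6), q(zero)).

times(h(q(q(a)), 6), q(zero))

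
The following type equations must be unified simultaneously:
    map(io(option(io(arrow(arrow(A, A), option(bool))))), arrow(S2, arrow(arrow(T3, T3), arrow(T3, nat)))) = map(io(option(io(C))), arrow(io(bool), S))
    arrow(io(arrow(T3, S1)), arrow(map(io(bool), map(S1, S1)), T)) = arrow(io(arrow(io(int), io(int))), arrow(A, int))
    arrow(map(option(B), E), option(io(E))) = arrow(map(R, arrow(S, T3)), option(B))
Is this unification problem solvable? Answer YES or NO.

Decompose map/2: io(option(io(arrow(arrow(A, A), option(bool))))) = io(option(io(C))),  arrow(S2, arrow(arrow(T3, T3), arrow(T3, nat))) = arrow(io(bool), S).
Decompose io/1: option(io(arrow(arrow(A, A), option(bool)))) = option(io(C)).
Decompose option/1: io(arrow(arrow(A, A), option(bool))) = io(C).
Decompose io/1: arrow(arrow(A, A), option(bool)) = C.
Bind C := arrow(arrow(A, A), option(bool)); no other remaining equation mentions C.
Decompose arrow/2: S2 = io(bool),  arrow(arrow(T3, T3), arrow(T3, nat)) = S.
Bind S2 := io(bool); no other remaining equation mentions S2.
Bind S := arrow(arrow(T3, T3), arrow(T3, nat)); substituting into the one remaining equation that mentions S gives: arrow(map(option(B), E), option(io(E))) = arrow(map(R, arrow(arrow(arrow(T3, T3), arrow(T3, nat)), T3)), option(B)).
Decompose arrow/2: io(arrow(T3, S1)) = io(arrow(io(int), io(int))),  arrow(map(io(bool), map(S1, S1)), T) = arrow(A, int).
Decompose io/1: arrow(T3, S1) = arrow(io(int), io(int)).
Decompose arrow/2: T3 = io(int),  S1 = io(int).
Bind T3 := io(int); substituting into the one remaining equation that mentions T3 gives: arrow(map(option(B), E), option(io(E))) = arrow(map(R, arrow(arrow(arrow(io(int), io(int)), arrow(io(int), nat)), io(int))), option(B)). Substituting into the earlier binding gives S := arrow(arrow(io(int), io(int)), arrow(io(int), nat)).
Bind S1 := io(int); substituting into the one remaining equation that mentions S1 gives: arrow(map(io(bool), map(io(int), io(int))), T) = arrow(A, int).
Decompose arrow/2: map(io(bool), map(io(int), io(int))) = A,  T = int.
Bind A := map(io(bool), map(io(int), io(int))); no other remaining equation mentions A. Substituting into the earlier binding gives C := arrow(arrow(map(io(bool), map(io(int), io(int))), map(io(bool), map(io(int), io(int)))), option(bool)).
Bind T := int; no other remaining equation mentions T.
Decompose arrow/2: map(option(B), E) = map(R, arrow(arrow(arrow(io(int), io(int)), arrow(io(int), nat)), io(int))),  option(io(E)) = option(B).
Decompose map/2: option(B) = R,  E = arrow(arrow(arrow(io(int), io(int)), arrow(io(int), nat)), io(int)).
Bind R := option(B); no other remaining equation mentions R.
Bind E := arrow(arrow(arrow(io(int), io(int)), arrow(io(int), nat)), io(int)); substituting into the remaining equation gives: option(io(arrow(arrow(arrow(io(int), io(int)), arrow(io(int), nat)), io(int)))) = option(B).
Decompose option/1: io(arrow(arrow(arrow(io(int), io(int)), arrow(io(int), nat)), io(int))) = B.
Bind B := io(arrow(arrow(arrow(io(int), io(int)), arrow(io(int), nat)), io(int))). Substituting into the earlier binding gives R := option(io(arrow(arrow(arrow(io(int), io(int)), arrow(io(int), nat)), io(int)))).
No equations remain and no clash or occurs-check failure arose, so a unifier exists.

YES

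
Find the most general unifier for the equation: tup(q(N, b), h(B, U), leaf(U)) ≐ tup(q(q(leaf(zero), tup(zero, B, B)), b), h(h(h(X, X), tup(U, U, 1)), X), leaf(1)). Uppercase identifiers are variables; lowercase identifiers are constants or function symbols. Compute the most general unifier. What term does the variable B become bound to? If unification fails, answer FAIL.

h(h(1, 1), tup(1, 1, 1))

Decompose tup/3: q(N, b) ≐ q(q(leaf(zero), tup(zero, B, B)), b),  h(B, U) ≐ h(h(h(X, X), tup(U, U, 1)), X),  leaf(U) ≐ leaf(1).
Decompose q/2: N ≐ q(leaf(zero), tup(zero, B, B)),  b ≐ b.
Bind N := q(leaf(zero), tup(zero, B, B)); no other remaining equation mentions N.
Delete trivial equation b ≐ b.
Decompose h/2: B ≐ h(h(X, X), tup(U, U, 1)),  U ≐ X.
Bind B := h(h(X, X), tup(U, U, 1)); no other remaining equation mentions B. Substituting into the earlier binding gives N := q(leaf(zero), tup(zero, h(h(X, X), tup(U, U, 1)), h(h(X, X), tup(U, U, 1)))).
Bind U := X; substituting into the remaining equation gives: leaf(X) ≐ leaf(1). Substituting into the earlier bindings gives N := q(leaf(zero), tup(zero, h(h(X, X), tup(X, X, 1)), h(h(X, X), tup(X, X, 1)))), B := h(h(X, X), tup(X, X, 1)).
Decompose leaf/1: X ≐ 1.
Bind X := 1. Substituting into the earlier bindings gives N := q(leaf(zero), tup(zero, h(h(1, 1), tup(1, 1, 1)), h(h(1, 1), tup(1, 1, 1)))), B := h(h(1, 1), tup(1, 1, 1)), U := 1.
MGU = { N -> q(leaf(zero), tup(zero, h(h(1, 1), tup(1, 1, 1)), h(h(1, 1), tup(1, 1, 1)))), B -> h(h(1, 1), tup(1, 1, 1)), U -> 1, X -> 1 }, so B -> h(h(1, 1), tup(1, 1, 1)).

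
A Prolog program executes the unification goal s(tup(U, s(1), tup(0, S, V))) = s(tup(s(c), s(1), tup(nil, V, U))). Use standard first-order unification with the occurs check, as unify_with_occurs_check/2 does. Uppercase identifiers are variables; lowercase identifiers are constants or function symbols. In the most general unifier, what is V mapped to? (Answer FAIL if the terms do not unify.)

Decompose s/1: tup(U, s(1), tup(0, S, V)) = tup(s(c), s(1), tup(nil, V, U)).
Decompose tup/3: U = s(c),  s(1) = s(1),  tup(0, S, V) = tup(nil, V, U).
Bind U := s(c); substituting into the one remaining equation that mentions U gives: tup(0, S, V) = tup(nil, V, s(c)).
Delete trivial equation s(1) = s(1).
Decompose tup/3: 0 = nil,  S = V,  V = s(c).
Clash: constants 0 and nil differ; no unifier exists.

FAIL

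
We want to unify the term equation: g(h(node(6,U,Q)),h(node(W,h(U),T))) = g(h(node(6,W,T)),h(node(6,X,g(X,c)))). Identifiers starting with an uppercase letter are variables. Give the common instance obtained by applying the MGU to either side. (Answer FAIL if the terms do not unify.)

g(h(node(6,6,g(h(6),c))),h(node(6,h(6),g(h(6),c))))

Decompose g/2: h(node(6,U,Q)) = h(node(6,W,T)),  h(node(W,h(U),T)) = h(node(6,X,g(X,c))).
Decompose h/1: node(6,U,Q) = node(6,W,T).
Decompose node/3: 6 = 6,  U = W,  Q = T.
Delete trivial equation 6 = 6.
Bind U := W; substituting into the one remaining equation that mentions U gives: h(node(W,h(W),T)) = h(node(6,X,g(X,c))).
Bind Q := T; no other remaining equation mentions Q.
Decompose h/1: node(W,h(W),T) = node(6,X,g(X,c)).
Decompose node/3: W = 6,  h(W) = X,  T = g(X,c).
Bind W := 6; substituting into the one remaining equation that mentions W gives: h(6) = X. Substituting into the earlier binding gives U := 6.
Bind X := h(6); substituting into the remaining equation gives: T = g(h(6),c).
Bind T := g(h(6),c). Substituting into the earlier binding gives Q := g(h(6),c).
Applying the MGU to either side gives g(h(node(6,6,g(h(6),c))),h(node(6,h(6),g(h(6),c)))).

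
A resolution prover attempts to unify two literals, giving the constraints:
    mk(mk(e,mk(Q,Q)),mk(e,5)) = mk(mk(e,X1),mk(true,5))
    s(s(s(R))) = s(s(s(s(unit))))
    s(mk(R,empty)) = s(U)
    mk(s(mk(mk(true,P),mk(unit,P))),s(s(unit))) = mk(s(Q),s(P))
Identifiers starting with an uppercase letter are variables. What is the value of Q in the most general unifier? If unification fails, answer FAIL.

FAIL

Decompose mk/2: mk(e,mk(Q,Q)) = mk(e,X1),  mk(e,5) = mk(true,5).
Decompose mk/2: e = e,  mk(Q,Q) = X1.
Delete trivial equation e = e.
Bind X1 := mk(Q,Q); no other remaining equation mentions X1.
Decompose mk/2: e = true,  5 = 5.
Clash: constants e and true differ; no unifier exists.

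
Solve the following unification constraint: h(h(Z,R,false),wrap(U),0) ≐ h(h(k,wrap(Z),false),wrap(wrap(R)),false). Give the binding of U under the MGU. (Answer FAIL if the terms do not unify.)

FAIL

Decompose h/3: h(Z,R,false) ≐ h(k,wrap(Z),false),  wrap(U) ≐ wrap(wrap(R)),  0 ≐ false.
Decompose h/3: Z ≐ k,  R ≐ wrap(Z),  false ≐ false.
Bind Z := k; substituting into the one remaining equation that mentions Z gives: R ≐ wrap(k).
Bind R := wrap(k); substituting into the one remaining equation that mentions R gives: wrap(U) ≐ wrap(wrap(wrap(k))).
Delete trivial equation false ≐ false.
Decompose wrap/1: U ≐ wrap(wrap(k)).
Bind U := wrap(wrap(k)); no other remaining equation mentions U.
Clash: constants 0 and false differ; no unifier exists.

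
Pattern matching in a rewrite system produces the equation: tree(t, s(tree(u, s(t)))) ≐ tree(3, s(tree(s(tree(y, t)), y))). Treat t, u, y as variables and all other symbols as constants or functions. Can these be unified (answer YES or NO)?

Decompose tree/2: t ≐ 3,  s(tree(u, s(t))) ≐ s(tree(s(tree(y, t)), y)).
Bind t := 3; substituting into the remaining equation gives: s(tree(u, s(3))) ≐ s(tree(s(tree(y, 3)), y)).
Decompose s/1: tree(u, s(3)) ≐ tree(s(tree(y, 3)), y).
Decompose tree/2: u ≐ s(tree(y, 3)),  s(3) ≐ y.
Bind u := s(tree(y, 3)); no other remaining equation mentions u.
Bind y := s(3). Substituting into the earlier binding gives u := s(tree(s(3), 3)).
No equations remain and no clash or occurs-check failure arose, so a unifier exists.

YES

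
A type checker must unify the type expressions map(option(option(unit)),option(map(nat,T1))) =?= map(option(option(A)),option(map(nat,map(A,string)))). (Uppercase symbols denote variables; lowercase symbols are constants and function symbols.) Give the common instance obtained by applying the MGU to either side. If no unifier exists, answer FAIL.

Decompose map/2: option(option(unit)) =?= option(option(A)),  option(map(nat,T1)) =?= option(map(nat,map(A,string))).
Decompose option/1: option(unit) =?= option(A).
Decompose option/1: unit =?= A.
Bind A := unit; substituting into the remaining equation gives: option(map(nat,T1)) =?= option(map(nat,map(unit,string))).
Decompose option/1: map(nat,T1) =?= map(nat,map(unit,string)).
Decompose map/2: nat =?= nat,  T1 =?= map(unit,string).
Delete trivial equation nat =?= nat.
Bind T1 := map(unit,string).
Applying the MGU to either side gives map(option(option(unit)),option(map(nat,map(unit,string)))).

map(option(option(unit)),option(map(nat,map(unit,string))))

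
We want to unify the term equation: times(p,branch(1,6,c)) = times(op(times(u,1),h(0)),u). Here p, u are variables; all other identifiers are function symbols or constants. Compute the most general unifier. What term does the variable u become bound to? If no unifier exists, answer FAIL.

branch(1,6,c)

Decompose times/2: p = op(times(u,1),h(0)),  branch(1,6,c) = u.
Bind p := op(times(u,1),h(0)); no other remaining equation mentions p.
Bind u := branch(1,6,c). Substituting into the earlier binding gives p := op(times(branch(1,6,c),1),h(0)).
MGU = { p ↦ op(times(branch(1,6,c),1),h(0)), u ↦ branch(1,6,c) }, so u ↦ branch(1,6,c).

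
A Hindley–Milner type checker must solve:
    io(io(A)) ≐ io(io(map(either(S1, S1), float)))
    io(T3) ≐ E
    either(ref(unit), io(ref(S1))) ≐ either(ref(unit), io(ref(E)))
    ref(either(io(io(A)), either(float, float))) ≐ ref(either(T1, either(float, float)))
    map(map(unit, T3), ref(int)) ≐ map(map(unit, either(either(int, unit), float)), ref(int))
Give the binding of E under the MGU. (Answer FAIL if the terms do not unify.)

io(either(either(int, unit), float))

Decompose io/1: io(A) ≐ io(map(either(S1, S1), float)).
Decompose io/1: A ≐ map(either(S1, S1), float).
Bind A := map(either(S1, S1), float); substituting into the one remaining equation that mentions A gives: ref(either(io(io(map(either(S1, S1), float))), either(float, float))) ≐ ref(either(T1, either(float, float))).
Bind E := io(T3); substituting into the one remaining equation that mentions E gives: either(ref(unit), io(ref(S1))) ≐ either(ref(unit), io(ref(io(T3)))).
Decompose either/2: ref(unit) ≐ ref(unit),  io(ref(S1)) ≐ io(ref(io(T3))).
Delete trivial equation ref(unit) ≐ ref(unit).
Decompose io/1: ref(S1) ≐ ref(io(T3)).
Decompose ref/1: S1 ≐ io(T3).
Bind S1 := io(T3); substituting into the one remaining equation that mentions S1 gives: ref(either(io(io(map(either(io(T3), io(T3)), float))), either(float, float))) ≐ ref(either(T1, either(float, float))). Substituting into the earlier binding gives A := map(either(io(T3), io(T3)), float).
Decompose ref/1: either(io(io(map(either(io(T3), io(T3)), float))), either(float, float)) ≐ either(T1, either(float, float)).
Decompose either/2: io(io(map(either(io(T3), io(T3)), float))) ≐ T1,  either(float, float) ≐ either(float, float).
Bind T1 := io(io(map(either(io(T3), io(T3)), float))); no other remaining equation mentions T1.
Delete trivial equation either(float, float) ≐ either(float, float).
Decompose map/2: map(unit, T3) ≐ map(unit, either(either(int, unit), float)),  ref(int) ≐ ref(int).
Decompose map/2: unit ≐ unit,  T3 ≐ either(either(int, unit), float).
Delete trivial equation unit ≐ unit.
Bind T3 := either(either(int, unit), float); no other remaining equation mentions T3. Substituting into the earlier bindings gives A := map(either(io(either(either(int, unit), float)), io(either(either(int, unit), float))), float), E := io(either(either(int, unit), float)), S1 := io(either(either(int, unit), float)), T1 := io(io(map(either(io(either(either(int, unit), float)), io(either(either(int, unit), float))), float))).
Delete trivial equation ref(int) ≐ ref(int).
MGU = { A := map(either(io(either(either(int, unit), float)), io(either(either(int, unit), float))), float), E := io(either(either(int, unit), float)), S1 := io(either(either(int, unit), float)), T1 := io(io(map(either(io(either(either(int, unit), float)), io(either(either(int, unit), float))), float))), T3 := either(either(int, unit), float) }, so E := io(either(either(int, unit), float)).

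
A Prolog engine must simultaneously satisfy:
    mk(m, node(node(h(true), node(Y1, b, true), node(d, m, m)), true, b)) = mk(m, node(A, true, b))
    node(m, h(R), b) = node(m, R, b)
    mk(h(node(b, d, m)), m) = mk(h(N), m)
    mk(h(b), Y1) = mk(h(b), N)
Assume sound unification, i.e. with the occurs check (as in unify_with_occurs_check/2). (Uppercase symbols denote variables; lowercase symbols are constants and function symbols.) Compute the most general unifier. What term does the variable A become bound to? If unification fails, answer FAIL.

FAIL

Decompose mk/2: m = m,  node(node(h(true), node(Y1, b, true), node(d, m, m)), true, b) = node(A, true, b).
Delete trivial equation m = m.
Decompose node/3: node(h(true), node(Y1, b, true), node(d, m, m)) = A,  true = true,  b = b.
Bind A := node(h(true), node(Y1, b, true), node(d, m, m)); no other remaining equation mentions A.
Delete trivial equation true = true.
Delete trivial equation b = b.
Decompose node/3: m = m,  h(R) = R,  b = b.
Delete trivial equation m = m.
Occurs check fails: R occurs in h(R); the equation R = h(R) has no finite solution.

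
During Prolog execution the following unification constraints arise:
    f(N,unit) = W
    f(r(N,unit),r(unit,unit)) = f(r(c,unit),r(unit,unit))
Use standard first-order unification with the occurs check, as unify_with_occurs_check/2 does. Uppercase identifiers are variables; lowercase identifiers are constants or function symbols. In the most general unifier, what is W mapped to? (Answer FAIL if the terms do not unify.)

f(c,unit)

Bind W := f(N,unit); no other remaining equation mentions W.
Decompose f/2: r(N,unit) = r(c,unit),  r(unit,unit) = r(unit,unit).
Decompose r/2: N = c,  unit = unit.
Bind N := c; no other remaining equation mentions N. Substituting into the earlier binding gives W := f(c,unit).
Delete trivial equation unit = unit.
Delete trivial equation r(unit,unit) = r(unit,unit).
MGU = { W -> f(c,unit), N -> c }, so W -> f(c,unit).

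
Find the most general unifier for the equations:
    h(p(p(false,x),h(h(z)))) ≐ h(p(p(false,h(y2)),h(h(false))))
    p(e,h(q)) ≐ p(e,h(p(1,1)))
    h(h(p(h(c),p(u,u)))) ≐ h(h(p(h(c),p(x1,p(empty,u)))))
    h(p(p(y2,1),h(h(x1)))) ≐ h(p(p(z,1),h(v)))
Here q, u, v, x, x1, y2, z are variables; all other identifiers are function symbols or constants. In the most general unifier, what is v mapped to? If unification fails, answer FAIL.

Decompose h/1: p(p(false,x),h(h(z))) ≐ p(p(false,h(y2)),h(h(false))).
Decompose p/2: p(false,x) ≐ p(false,h(y2)),  h(h(z)) ≐ h(h(false)).
Decompose p/2: false ≐ false,  x ≐ h(y2).
Delete trivial equation false ≐ false.
Bind x := h(y2); no other remaining equation mentions x.
Decompose h/1: h(z) ≐ h(false).
Decompose h/1: z ≐ false.
Bind z := false; substituting into the one remaining equation that mentions z gives: h(p(p(y2,1),h(h(x1)))) ≐ h(p(p(false,1),h(v))).
Decompose p/2: e ≐ e,  h(q) ≐ h(p(1,1)).
Delete trivial equation e ≐ e.
Decompose h/1: q ≐ p(1,1).
Bind q := p(1,1); no other remaining equation mentions q.
Decompose h/1: h(p(h(c),p(u,u))) ≐ h(p(h(c),p(x1,p(empty,u)))).
Decompose h/1: p(h(c),p(u,u)) ≐ p(h(c),p(x1,p(empty,u))).
Decompose p/2: h(c) ≐ h(c),  p(u,u) ≐ p(x1,p(empty,u)).
Delete trivial equation h(c) ≐ h(c).
Decompose p/2: u ≐ x1,  u ≐ p(empty,u).
Bind u := x1; substituting into the one remaining equation that mentions u gives: x1 ≐ p(empty,x1).
Occurs check fails: x1 occurs in p(empty,x1); the equation x1 ≐ p(empty,x1) has no finite solution.

FAIL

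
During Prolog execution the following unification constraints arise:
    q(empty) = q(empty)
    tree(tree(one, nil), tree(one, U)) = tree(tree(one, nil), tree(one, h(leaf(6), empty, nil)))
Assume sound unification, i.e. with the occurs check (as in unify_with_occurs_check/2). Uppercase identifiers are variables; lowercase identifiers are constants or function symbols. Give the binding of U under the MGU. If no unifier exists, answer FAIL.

h(leaf(6), empty, nil)

Delete trivial equation q(empty) = q(empty).
Decompose tree/2: tree(one, nil) = tree(one, nil),  tree(one, U) = tree(one, h(leaf(6), empty, nil)).
Delete trivial equation tree(one, nil) = tree(one, nil).
Decompose tree/2: one = one,  U = h(leaf(6), empty, nil).
Delete trivial equation one = one.
Bind U := h(leaf(6), empty, nil).
MGU = { U -> h(leaf(6), empty, nil) }, so U -> h(leaf(6), empty, nil).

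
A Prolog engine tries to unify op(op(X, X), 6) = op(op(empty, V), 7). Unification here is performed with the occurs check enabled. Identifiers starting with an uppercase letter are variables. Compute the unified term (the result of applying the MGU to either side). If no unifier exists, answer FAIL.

Decompose op/2: op(X, X) = op(empty, V),  6 = 7.
Decompose op/2: X = empty,  X = V.
Bind X := empty; substituting into the one remaining equation that mentions X gives: empty = V.
Bind V := empty; no other remaining equation mentions V.
Clash: constants 6 and 7 differ; no unifier exists.

FAIL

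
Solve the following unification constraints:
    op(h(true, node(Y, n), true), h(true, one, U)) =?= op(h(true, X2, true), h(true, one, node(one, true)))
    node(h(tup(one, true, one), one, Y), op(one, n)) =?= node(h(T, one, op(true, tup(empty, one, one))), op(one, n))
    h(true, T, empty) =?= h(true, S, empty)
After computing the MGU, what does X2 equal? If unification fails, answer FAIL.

node(op(true, tup(empty, one, one)), n)

Decompose op/2: h(true, node(Y, n), true) =?= h(true, X2, true),  h(true, one, U) =?= h(true, one, node(one, true)).
Decompose h/3: true =?= true,  node(Y, n) =?= X2,  true =?= true.
Delete trivial equation true =?= true.
Bind X2 := node(Y, n); no other remaining equation mentions X2.
Delete trivial equation true =?= true.
Decompose h/3: true =?= true,  one =?= one,  U =?= node(one, true).
Delete trivial equation true =?= true.
Delete trivial equation one =?= one.
Bind U := node(one, true); no other remaining equation mentions U.
Decompose node/2: h(tup(one, true, one), one, Y) =?= h(T, one, op(true, tup(empty, one, one))),  op(one, n) =?= op(one, n).
Decompose h/3: tup(one, true, one) =?= T,  one =?= one,  Y =?= op(true, tup(empty, one, one)).
Bind T := tup(one, true, one); substituting into the one remaining equation that mentions T gives: h(true, tup(one, true, one), empty) =?= h(true, S, empty).
Delete trivial equation one =?= one.
Bind Y := op(true, tup(empty, one, one)); no other remaining equation mentions Y. Substituting into the earlier binding gives X2 := node(op(true, tup(empty, one, one)), n).
Delete trivial equation op(one, n) =?= op(one, n).
Decompose h/3: true =?= true,  tup(one, true, one) =?= S,  empty =?= empty.
Delete trivial equation true =?= true.
Bind S := tup(one, true, one); no other remaining equation mentions S.
Delete trivial equation empty =?= empty.
MGU = { X2 := node(op(true, tup(empty, one, one)), n), U := node(one, true), T := tup(one, true, one), Y := op(true, tup(empty, one, one)), S := tup(one, true, one) }, so X2 := node(op(true, tup(empty, one, one)), n).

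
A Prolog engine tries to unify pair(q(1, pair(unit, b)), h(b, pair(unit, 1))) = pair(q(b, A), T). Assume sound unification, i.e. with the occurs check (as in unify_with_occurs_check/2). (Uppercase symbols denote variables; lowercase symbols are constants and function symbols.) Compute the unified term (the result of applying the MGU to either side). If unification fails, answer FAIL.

Decompose pair/2: q(1, pair(unit, b)) = q(b, A),  h(b, pair(unit, 1)) = T.
Decompose q/2: 1 = b,  pair(unit, b) = A.
Clash: constants 1 and b differ; no unifier exists.

FAIL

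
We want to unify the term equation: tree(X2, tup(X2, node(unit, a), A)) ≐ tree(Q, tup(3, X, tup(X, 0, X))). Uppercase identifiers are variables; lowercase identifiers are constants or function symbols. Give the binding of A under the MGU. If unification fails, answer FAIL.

tup(node(unit, a), 0, node(unit, a))

Decompose tree/2: X2 ≐ Q,  tup(X2, node(unit, a), A) ≐ tup(3, X, tup(X, 0, X)).
Bind X2 := Q; substituting into the remaining equation gives: tup(Q, node(unit, a), A) ≐ tup(3, X, tup(X, 0, X)).
Decompose tup/3: Q ≐ 3,  node(unit, a) ≐ X,  A ≐ tup(X, 0, X).
Bind Q := 3; no other remaining equation mentions Q. Substituting into the earlier binding gives X2 := 3.
Bind X := node(unit, a); substituting into the remaining equation gives: A ≐ tup(node(unit, a), 0, node(unit, a)).
Bind A := tup(node(unit, a), 0, node(unit, a)).
MGU = { X2 := 3, Q := 3, X := node(unit, a), A := tup(node(unit, a), 0, node(unit, a)) }, so A := tup(node(unit, a), 0, node(unit, a)).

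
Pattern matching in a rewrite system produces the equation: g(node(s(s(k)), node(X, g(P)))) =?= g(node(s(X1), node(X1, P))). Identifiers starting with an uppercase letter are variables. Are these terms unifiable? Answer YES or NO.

NO

Decompose g/1: node(s(s(k)), node(X, g(P))) =?= node(s(X1), node(X1, P)).
Decompose node/2: s(s(k)) =?= s(X1),  node(X, g(P)) =?= node(X1, P).
Decompose s/1: s(k) =?= X1.
Bind X1 := s(k); substituting into the remaining equation gives: node(X, g(P)) =?= node(s(k), P).
Decompose node/2: X =?= s(k),  g(P) =?= P.
Bind X := s(k); no other remaining equation mentions X.
Occurs check fails: P occurs in g(P); the equation P =?= g(P) has no finite solution.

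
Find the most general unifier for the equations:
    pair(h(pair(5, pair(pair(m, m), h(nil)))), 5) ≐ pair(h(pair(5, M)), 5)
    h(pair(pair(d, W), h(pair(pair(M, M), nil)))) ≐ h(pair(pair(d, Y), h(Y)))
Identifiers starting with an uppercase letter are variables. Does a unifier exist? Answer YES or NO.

Decompose pair/2: h(pair(5, pair(pair(m, m), h(nil)))) ≐ h(pair(5, M)),  5 ≐ 5.
Decompose h/1: pair(5, pair(pair(m, m), h(nil))) ≐ pair(5, M).
Decompose pair/2: 5 ≐ 5,  pair(pair(m, m), h(nil)) ≐ M.
Delete trivial equation 5 ≐ 5.
Bind M := pair(pair(m, m), h(nil)); substituting into the one remaining equation that mentions M gives: h(pair(pair(d, W), h(pair(pair(pair(pair(m, m), h(nil)), pair(pair(m, m), h(nil))), nil)))) ≐ h(pair(pair(d, Y), h(Y))).
Delete trivial equation 5 ≐ 5.
Decompose h/1: pair(pair(d, W), h(pair(pair(pair(pair(m, m), h(nil)), pair(pair(m, m), h(nil))), nil))) ≐ pair(pair(d, Y), h(Y)).
Decompose pair/2: pair(d, W) ≐ pair(d, Y),  h(pair(pair(pair(pair(m, m), h(nil)), pair(pair(m, m), h(nil))), nil)) ≐ h(Y).
Decompose pair/2: d ≐ d,  W ≐ Y.
Delete trivial equation d ≐ d.
Bind W := Y; no other remaining equation mentions W.
Decompose h/1: pair(pair(pair(pair(m, m), h(nil)), pair(pair(m, m), h(nil))), nil) ≐ Y.
Bind Y := pair(pair(pair(pair(m, m), h(nil)), pair(pair(m, m), h(nil))), nil). Substituting into the earlier binding gives W := pair(pair(pair(pair(m, m), h(nil)), pair(pair(m, m), h(nil))), nil).
No equations remain and no clash or occurs-check failure arose, so a unifier exists.

YES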